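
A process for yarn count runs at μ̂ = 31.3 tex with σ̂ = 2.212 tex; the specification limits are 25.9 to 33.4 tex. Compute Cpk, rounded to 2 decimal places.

Cpu = (USL − μ̂) / (3σ̂) = (33.4 − 31.3) / (3 × 2.212) = 0.3165; Cpl = (μ̂ − LSL) / (3σ̂) = (31.3 − 25.9) / (3 × 2.212) = 0.8137; Cpk = min(Cpu, Cpl) = 0.3165

0.32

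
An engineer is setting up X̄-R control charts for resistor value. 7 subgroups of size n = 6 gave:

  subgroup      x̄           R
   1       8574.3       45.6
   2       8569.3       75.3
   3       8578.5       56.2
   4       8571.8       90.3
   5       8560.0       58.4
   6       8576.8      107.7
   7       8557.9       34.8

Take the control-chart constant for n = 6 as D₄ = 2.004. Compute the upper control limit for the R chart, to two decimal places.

R̄ = (45.6 + 75.3 + 56.2 + 90.3 + 58.4 + 107.7 + 34.8) / 7 = 468.3000 / 7 = 66.9000
UCL_R = D₄·R̄ = 2.004 × 66.9000 = 134.0676

134.07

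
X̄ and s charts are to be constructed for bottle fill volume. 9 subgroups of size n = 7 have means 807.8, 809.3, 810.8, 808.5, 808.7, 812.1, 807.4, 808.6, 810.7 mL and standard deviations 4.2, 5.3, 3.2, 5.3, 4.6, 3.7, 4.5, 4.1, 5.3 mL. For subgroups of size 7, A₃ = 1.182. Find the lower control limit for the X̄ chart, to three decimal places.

X̄̄ = (807.8 + 809.3 + 810.8 + 808.5 + 808.7 + 812.1 + 807.4 + 808.6 + 810.7) / 9 = 809.3222
s̄ = (4.2 + 5.3 + 3.2 + 5.3 + 4.6 + 3.7 + 4.5 + 4.1 + 5.3) / 9 = 4.4667
LCL = X̄̄ − A₃·s̄ = 809.3222 − 1.182 × 4.4667 = 804.0426

804.043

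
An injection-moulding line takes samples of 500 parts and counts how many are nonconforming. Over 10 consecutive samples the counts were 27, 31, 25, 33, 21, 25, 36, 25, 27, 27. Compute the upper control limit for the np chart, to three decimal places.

43.046

p̄ = Σdᵢ / (k·n) = 277 / (10 × 500) = 0.05540
UCL = np̄ + 3·√(np̄(1−p̄)) = 27.7000 + 3 × √(27.7000×0.94460) = 27.7000 + 3 × 5.1152 = 43.0456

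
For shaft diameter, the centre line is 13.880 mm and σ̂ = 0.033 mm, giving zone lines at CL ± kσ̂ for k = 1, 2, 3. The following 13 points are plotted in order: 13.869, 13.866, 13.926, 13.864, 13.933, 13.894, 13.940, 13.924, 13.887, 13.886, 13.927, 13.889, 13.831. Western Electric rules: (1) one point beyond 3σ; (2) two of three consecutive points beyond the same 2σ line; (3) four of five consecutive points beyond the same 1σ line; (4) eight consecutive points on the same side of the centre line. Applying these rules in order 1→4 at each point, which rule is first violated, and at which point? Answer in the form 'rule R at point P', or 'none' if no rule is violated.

Zone of each point (C = within 1σ̂, B = 1σ̂–2σ̂, A = 2σ̂–3σ̂, * = beyond 3σ̂; sign = side of CL): 1:-C, 2:-C, 3:+B, 4:-C, 5:+B, 6:+C, 7:+B, 8:+B, 9:+C, 10:+C, 11:+B, 12:+C, 13:-B
Rule 4 (eight consecutive points on the same side of the centre line) is satisfied at point 12.

rule 4 at point 12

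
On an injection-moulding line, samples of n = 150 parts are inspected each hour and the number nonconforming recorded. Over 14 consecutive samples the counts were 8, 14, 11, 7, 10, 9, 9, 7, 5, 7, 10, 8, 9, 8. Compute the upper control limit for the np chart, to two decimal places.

17.31

p̄ = Σdᵢ / (k·n) = 122 / (14 × 150) = 0.05810
UCL = np̄ + 3·√(np̄(1−p̄)) = 8.7143 + 3 × √(8.7143×0.94190) = 8.7143 + 3 × 2.8650 = 17.3092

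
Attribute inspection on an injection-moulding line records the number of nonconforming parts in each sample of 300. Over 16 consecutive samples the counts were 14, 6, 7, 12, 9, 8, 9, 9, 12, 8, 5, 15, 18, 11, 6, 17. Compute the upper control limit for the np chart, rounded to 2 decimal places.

p̄ = Σdᵢ / (k·n) = 166 / (16 × 300) = 0.03458
UCL = np̄ + 3·√(np̄(1−p̄)) = 10.3750 + 3 × √(10.3750×0.96542) = 10.3750 + 3 × 3.1648 = 19.8695

19.87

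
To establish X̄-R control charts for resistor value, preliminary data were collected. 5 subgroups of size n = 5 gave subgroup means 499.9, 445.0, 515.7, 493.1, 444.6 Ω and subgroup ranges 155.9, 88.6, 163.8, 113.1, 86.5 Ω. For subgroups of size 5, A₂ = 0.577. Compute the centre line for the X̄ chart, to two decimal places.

X̄̄ = (499.9 + 445.0 + 515.7 + 493.1 + 444.6) / 5 = 2398.3000 / 5 = 479.6600
CL = X̄̄ = 479.6600

479.66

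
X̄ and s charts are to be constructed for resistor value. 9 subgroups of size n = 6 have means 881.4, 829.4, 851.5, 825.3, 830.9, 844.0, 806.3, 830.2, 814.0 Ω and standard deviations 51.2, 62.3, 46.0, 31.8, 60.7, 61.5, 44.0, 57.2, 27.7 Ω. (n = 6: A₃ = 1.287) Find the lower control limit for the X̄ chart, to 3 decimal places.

771.515

X̄̄ = (881.4 + 829.4 + 851.5 + 825.3 + 830.9 + 844.0 + 806.3 + 830.2 + 814.0) / 9 = 834.7778
s̄ = (51.2 + 62.3 + 46.0 + 31.8 + 60.7 + 61.5 + 44.0 + 57.2 + 27.7) / 9 = 49.1556
LCL = X̄̄ − A₃·s̄ = 834.7778 − 1.287 × 49.1556 = 771.5146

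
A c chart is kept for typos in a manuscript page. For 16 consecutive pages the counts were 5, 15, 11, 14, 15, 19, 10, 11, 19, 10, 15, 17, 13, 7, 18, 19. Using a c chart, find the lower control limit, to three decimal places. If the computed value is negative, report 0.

2.551

c̄ = (5 + 15 + 11 + 14 + 15 + 19 + 10 + 11 + 19 + 10 + 15 + 17 + 13 + 7 + 18 + 19) / 16 = 218 / 16 = 13.6250
LCL = c̄ − 3√c̄ = 13.6250 − 3 × 3.6912 = 2.5514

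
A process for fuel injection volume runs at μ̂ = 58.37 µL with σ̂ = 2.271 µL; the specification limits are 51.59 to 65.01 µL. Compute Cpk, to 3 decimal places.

Cpu = (USL − μ̂) / (3σ̂) = (65.01 − 58.37) / (3 × 2.271) = 0.9746; Cpl = (μ̂ − LSL) / (3σ̂) = (58.37 − 51.59) / (3 × 2.271) = 0.9952; Cpk = min(Cpu, Cpl) = 0.9746

0.975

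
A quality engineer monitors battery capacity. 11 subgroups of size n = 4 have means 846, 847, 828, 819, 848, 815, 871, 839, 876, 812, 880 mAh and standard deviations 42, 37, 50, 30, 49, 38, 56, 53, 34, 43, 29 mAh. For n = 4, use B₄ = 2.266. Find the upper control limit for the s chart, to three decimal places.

s̄ = (42 + 37 + 50 + 30 + 49 + 38 + 56 + 53 + 34 + 43 + 29) / 11 = 41.9091
UCL_s = B₄·s̄ = 2.266 × 41.9091 = 94.9660

94.966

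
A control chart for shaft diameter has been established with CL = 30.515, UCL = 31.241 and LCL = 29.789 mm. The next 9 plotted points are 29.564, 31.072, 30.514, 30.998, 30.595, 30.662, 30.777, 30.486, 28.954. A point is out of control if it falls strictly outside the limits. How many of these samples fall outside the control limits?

2

Compare each point to [29.789, 31.241]: sample 1 = 29.564 < LCL; sample 9 = 28.954 < LCL.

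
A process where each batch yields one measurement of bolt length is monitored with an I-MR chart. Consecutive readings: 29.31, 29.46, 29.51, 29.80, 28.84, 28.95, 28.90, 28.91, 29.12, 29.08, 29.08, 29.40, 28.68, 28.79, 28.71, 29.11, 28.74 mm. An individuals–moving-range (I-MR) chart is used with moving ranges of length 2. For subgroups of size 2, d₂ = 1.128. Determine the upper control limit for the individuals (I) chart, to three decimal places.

29.725

X̄ = (29.31 + 29.46 + 29.51 + 29.80 + 28.84 + 28.95 + 28.90 + 28.91 + 29.12 + 29.08 + 29.08 + 29.40 + 28.68 + 28.79 + 28.71 + 29.11 + 28.74) / 17 = 29.0818
Moving ranges: 0.15, 0.05, 0.29, 0.96, 0.11, 0.05, 0.01, 0.21, 0.04, 0.00, 0.32, 0.72, 0.11, 0.08, 0.40, 0.37; M̄R̄ = 3.8700 / 16 = 0.2419
UCL = X̄ + 3·M̄R̄/d₂ = 29.0818 + 3 × 0.2419 / 1.128 = 29.7250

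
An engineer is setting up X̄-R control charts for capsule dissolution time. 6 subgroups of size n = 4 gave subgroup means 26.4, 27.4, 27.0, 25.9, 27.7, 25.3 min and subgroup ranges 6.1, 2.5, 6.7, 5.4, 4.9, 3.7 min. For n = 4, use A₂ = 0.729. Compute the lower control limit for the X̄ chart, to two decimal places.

X̄̄ = (26.4 + 27.4 + 27.0 + 25.9 + 27.7 + 25.3) / 6 = 159.7000 / 6 = 26.6167
R̄ = (6.1 + 2.5 + 6.7 + 5.4 + 4.9 + 3.7) / 6 = 29.3000 / 6 = 4.8833
LCL = X̄̄ − A₂·R̄ = 26.6167 − 0.729 × 4.8833 = 23.0567

23.06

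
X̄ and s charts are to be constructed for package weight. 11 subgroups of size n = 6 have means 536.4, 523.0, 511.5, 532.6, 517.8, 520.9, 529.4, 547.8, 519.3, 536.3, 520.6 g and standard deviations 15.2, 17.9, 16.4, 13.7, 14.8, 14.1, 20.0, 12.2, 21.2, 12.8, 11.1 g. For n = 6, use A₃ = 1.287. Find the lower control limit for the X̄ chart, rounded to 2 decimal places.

X̄̄ = (536.4 + 523.0 + 511.5 + 532.6 + 517.8 + 520.9 + 529.4 + 547.8 + 519.3 + 536.3 + 520.6) / 11 = 526.8727
s̄ = (15.2 + 17.9 + 16.4 + 13.7 + 14.8 + 14.1 + 20.0 + 12.2 + 21.2 + 12.8 + 11.1) / 11 = 15.4000
LCL = X̄̄ − A₃·s̄ = 526.8727 − 1.287 × 15.4000 = 507.0529

507.05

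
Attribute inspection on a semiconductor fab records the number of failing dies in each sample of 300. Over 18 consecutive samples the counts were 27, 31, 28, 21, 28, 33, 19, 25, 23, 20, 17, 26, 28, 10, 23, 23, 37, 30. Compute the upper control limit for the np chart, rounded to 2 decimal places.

39.29

p̄ = Σdᵢ / (k·n) = 449 / (18 × 300) = 0.08315
UCL = np̄ + 3·√(np̄(1−p̄)) = 24.9444 + 3 × √(24.9444×0.91685) = 24.9444 + 3 × 4.7823 = 39.2913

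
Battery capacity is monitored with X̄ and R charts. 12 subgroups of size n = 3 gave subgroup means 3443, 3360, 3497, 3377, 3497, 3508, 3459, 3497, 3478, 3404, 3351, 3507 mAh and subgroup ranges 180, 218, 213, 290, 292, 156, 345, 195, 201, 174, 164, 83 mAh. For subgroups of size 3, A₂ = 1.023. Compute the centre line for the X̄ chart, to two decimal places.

3448.17

X̄̄ = (3443 + 3360 + 3497 + 3377 + 3497 + 3508 + 3459 + 3497 + 3478 + 3404 + 3351 + 3507) / 12 = 41378.0000 / 12 = 3448.1667
CL = X̄̄ = 3448.1667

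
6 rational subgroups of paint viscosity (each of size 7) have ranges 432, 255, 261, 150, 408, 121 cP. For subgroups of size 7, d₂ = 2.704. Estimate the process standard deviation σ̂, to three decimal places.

R̄ = (432 + 255 + 261 + 150 + 408 + 121) / 6 = 271.1667
σ̂ = R̄ / d₂ = 271.1667 / 2.704 = 100.2835

100.284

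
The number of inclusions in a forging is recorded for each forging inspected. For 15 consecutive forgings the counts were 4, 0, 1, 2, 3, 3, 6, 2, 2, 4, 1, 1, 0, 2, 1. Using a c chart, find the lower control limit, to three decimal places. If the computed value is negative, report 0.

0.000

c̄ = (4 + 0 + 1 + 2 + 3 + 3 + 6 + 2 + 2 + 4 + 1 + 1 + 0 + 2 + 1) / 15 = 32 / 15 = 2.1333
LCL = c̄ − 3√c̄ = 2.1333 − 3 × 1.4606 = -2.2484 → 0 (cannot be negative)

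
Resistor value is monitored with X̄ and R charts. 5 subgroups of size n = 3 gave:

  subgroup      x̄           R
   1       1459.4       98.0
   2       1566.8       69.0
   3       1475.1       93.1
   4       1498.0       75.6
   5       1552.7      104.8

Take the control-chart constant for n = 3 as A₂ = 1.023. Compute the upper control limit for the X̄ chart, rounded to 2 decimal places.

1600.53

X̄̄ = (1459.4 + 1566.8 + 1475.1 + 1498.0 + 1552.7) / 5 = 7552.0000 / 5 = 1510.4000
R̄ = (98.0 + 69.0 + 93.1 + 75.6 + 104.8) / 5 = 440.5000 / 5 = 88.1000
UCL = X̄̄ + A₂·R̄ = 1510.4000 + 1.023 × 88.1000 = 1600.5263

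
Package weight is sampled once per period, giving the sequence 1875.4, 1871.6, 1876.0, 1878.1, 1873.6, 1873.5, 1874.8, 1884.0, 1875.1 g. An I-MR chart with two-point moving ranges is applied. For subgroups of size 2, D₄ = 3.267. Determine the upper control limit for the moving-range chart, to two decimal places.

Moving ranges: 3.8, 4.4, 2.1, 4.5, 0.1, 1.3, 9.2, 8.9; M̄R̄ = 34.3000 / 8 = 4.2875
UCL_MR = D₄·M̄R̄ = 3.267 × 4.2875 = 14.0073

14.01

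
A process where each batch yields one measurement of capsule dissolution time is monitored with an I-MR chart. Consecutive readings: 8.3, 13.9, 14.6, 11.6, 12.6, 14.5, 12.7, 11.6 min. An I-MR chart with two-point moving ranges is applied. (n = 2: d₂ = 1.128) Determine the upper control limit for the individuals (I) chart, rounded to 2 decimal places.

18.21

X̄ = (8.3 + 13.9 + 14.6 + 11.6 + 12.6 + 14.5 + 12.7 + 11.6) / 8 = 12.4750
Moving ranges: 5.6, 0.7, 3.0, 1.0, 1.9, 1.8, 1.1; M̄R̄ = 15.1000 / 7 = 2.1571
UCL = X̄ + 3·M̄R̄/d₂ = 12.4750 + 3 × 2.1571 / 1.128 = 18.2121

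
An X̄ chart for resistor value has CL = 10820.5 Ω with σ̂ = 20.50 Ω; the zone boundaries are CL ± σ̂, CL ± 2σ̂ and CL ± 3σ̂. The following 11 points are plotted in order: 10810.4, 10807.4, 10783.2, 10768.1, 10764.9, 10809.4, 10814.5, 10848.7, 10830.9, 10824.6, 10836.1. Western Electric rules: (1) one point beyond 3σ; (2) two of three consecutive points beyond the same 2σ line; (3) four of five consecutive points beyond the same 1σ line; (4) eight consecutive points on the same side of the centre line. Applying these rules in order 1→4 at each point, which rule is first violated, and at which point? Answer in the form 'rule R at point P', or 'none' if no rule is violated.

Zone of each point (C = within 1σ̂, B = 1σ̂–2σ̂, A = 2σ̂–3σ̂, * = beyond 3σ̂; sign = side of CL): 1:-C, 2:-C, 3:-B, 4:-A, 5:-A, 6:-C, 7:-C, 8:+B, 9:+C, 10:+C, 11:+C
Rule 2 (two of three consecutive points beyond the same 2σ limit) is satisfied at point 5.

rule 2 at point 5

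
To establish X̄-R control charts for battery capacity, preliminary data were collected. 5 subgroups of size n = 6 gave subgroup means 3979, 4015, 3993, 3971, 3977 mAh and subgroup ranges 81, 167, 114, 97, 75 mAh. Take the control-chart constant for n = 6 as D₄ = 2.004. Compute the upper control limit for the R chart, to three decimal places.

214.027

R̄ = (81 + 167 + 114 + 97 + 75) / 5 = 534.0000 / 5 = 106.8000
UCL_R = D₄·R̄ = 2.004 × 106.8000 = 214.0272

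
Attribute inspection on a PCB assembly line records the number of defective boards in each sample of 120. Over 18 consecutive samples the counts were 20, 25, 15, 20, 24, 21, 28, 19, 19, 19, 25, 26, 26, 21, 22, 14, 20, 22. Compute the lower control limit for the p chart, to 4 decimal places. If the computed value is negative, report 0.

p̄ = Σdᵢ / (k·n) = 386 / (18 × 120) = 0.17870
LCL = p̄ − 3·√(p̄(1−p̄)/n) = 0.17870 − 3 × 0.03497 = 0.07379

0.0738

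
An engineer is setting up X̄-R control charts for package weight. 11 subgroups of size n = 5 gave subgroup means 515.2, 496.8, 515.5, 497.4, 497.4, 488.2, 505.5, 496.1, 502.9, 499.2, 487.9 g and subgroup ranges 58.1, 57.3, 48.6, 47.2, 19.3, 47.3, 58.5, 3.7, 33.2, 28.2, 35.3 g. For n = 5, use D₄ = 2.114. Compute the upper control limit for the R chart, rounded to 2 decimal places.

R̄ = (58.1 + 57.3 + 48.6 + 47.2 + 19.3 + 47.3 + 58.5 + 3.7 + 33.2 + 28.2 + 35.3) / 11 = 436.7000 / 11 = 39.7000
UCL_R = D₄·R̄ = 2.114 × 39.7000 = 83.9258

83.93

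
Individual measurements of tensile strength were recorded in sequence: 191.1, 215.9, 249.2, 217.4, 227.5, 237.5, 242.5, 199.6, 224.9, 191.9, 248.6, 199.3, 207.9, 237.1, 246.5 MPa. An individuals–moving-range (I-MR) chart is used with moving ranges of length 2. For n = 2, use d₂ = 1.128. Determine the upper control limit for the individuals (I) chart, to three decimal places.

292.635

X̄ = (191.1 + 215.9 + 249.2 + 217.4 + 227.5 + 237.5 + 242.5 + 199.6 + 224.9 + 191.9 + 248.6 + 199.3 + 207.9 + 237.1 + 246.5) / 15 = 222.4600
Moving ranges: 24.8, 33.3, 31.8, 10.1, 10.0, 5.0, 42.9, 25.3, 33.0, 56.7, 49.3, 8.6, 29.2, 9.4; M̄R̄ = 369.4000 / 14 = 26.3857
UCL = X̄ + 3·M̄R̄/d₂ = 222.4600 + 3 × 26.3857 / 1.128 = 292.6348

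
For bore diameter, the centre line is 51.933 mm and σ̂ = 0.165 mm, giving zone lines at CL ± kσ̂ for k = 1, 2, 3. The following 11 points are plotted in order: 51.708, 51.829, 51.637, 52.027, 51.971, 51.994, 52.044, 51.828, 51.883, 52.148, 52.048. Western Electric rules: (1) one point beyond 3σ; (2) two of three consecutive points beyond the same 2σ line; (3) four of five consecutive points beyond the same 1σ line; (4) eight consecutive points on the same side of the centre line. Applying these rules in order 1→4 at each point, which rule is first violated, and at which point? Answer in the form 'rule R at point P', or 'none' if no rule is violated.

none

Zone of each point (C = within 1σ̂, B = 1σ̂–2σ̂, A = 2σ̂–3σ̂, * = beyond 3σ̂; sign = side of CL): 1:-B, 2:-C, 3:-B, 4:+C, 5:+C, 6:+C, 7:+C, 8:-C, 9:-C, 10:+B, 11:+C
No rule fires across all 11 points.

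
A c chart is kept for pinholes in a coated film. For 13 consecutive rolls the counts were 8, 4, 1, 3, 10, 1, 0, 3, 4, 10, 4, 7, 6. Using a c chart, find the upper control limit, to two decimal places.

c̄ = (8 + 4 + 1 + 3 + 10 + 1 + 0 + 3 + 4 + 10 + 4 + 7 + 6) / 13 = 61 / 13 = 4.6923
UCL = c̄ + 3√c̄ = 4.6923 + 3 × √4.6923 = 4.6923 + 3 × 2.1662 = 11.1908

11.19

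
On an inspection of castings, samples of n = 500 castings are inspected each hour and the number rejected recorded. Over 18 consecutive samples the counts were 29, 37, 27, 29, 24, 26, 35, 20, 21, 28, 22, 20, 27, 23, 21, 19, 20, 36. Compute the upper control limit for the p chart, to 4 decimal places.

0.0812

p̄ = Σdᵢ / (k·n) = 464 / (18 × 500) = 0.05156
UCL = p̄ + 3·√(p̄(1−p̄)/n) = 0.05156 + 3 × √(0.05156×0.94844/500) = 0.05156 + 3 × 0.00989 = 0.08122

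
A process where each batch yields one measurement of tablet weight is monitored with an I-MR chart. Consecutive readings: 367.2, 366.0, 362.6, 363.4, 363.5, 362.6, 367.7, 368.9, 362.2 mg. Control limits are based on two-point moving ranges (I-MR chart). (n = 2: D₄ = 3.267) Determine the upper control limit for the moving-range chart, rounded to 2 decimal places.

Moving ranges: 1.2, 3.4, 0.8, 0.1, 0.9, 5.1, 1.2, 6.7; M̄R̄ = 19.4000 / 8 = 2.4250
UCL_MR = D₄·M̄R̄ = 3.267 × 2.4250 = 7.9225

7.92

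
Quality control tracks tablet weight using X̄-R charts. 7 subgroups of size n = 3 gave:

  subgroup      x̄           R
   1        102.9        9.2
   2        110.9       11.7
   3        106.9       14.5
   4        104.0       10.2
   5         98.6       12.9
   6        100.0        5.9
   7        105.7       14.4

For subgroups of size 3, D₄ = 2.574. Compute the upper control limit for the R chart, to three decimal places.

R̄ = (9.2 + 11.7 + 14.5 + 10.2 + 12.9 + 5.9 + 14.4) / 7 = 78.8000 / 7 = 11.2571
UCL_R = D₄·R̄ = 2.574 × 11.2571 = 28.9759

28.976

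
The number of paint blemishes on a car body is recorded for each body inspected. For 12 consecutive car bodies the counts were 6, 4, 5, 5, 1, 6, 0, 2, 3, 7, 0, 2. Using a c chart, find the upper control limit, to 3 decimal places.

8.962

c̄ = (6 + 4 + 5 + 5 + 1 + 6 + 0 + 2 + 3 + 7 + 0 + 2) / 12 = 41 / 12 = 3.4167
UCL = c̄ + 3√c̄ = 3.4167 + 3 × √3.4167 = 3.4167 + 3 × 1.8484 = 8.9619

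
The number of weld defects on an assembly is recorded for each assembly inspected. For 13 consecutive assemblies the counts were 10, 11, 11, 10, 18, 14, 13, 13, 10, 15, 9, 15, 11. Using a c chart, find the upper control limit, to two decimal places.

c̄ = (10 + 11 + 11 + 10 + 18 + 14 + 13 + 13 + 10 + 15 + 9 + 15 + 11) / 13 = 160 / 13 = 12.3077
UCL = c̄ + 3√c̄ = 12.3077 + 3 × √12.3077 = 12.3077 + 3 × 3.5082 = 22.8324

22.83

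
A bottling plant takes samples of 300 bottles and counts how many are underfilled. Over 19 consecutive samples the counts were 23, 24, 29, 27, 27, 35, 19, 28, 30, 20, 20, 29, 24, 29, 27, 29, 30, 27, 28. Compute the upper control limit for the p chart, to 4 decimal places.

0.1378

p̄ = Σdᵢ / (k·n) = 505 / (19 × 300) = 0.08860
UCL = p̄ + 3·√(p̄(1−p̄)/n) = 0.08860 + 3 × √(0.08860×0.91140/300) = 0.08860 + 3 × 0.01641 = 0.13781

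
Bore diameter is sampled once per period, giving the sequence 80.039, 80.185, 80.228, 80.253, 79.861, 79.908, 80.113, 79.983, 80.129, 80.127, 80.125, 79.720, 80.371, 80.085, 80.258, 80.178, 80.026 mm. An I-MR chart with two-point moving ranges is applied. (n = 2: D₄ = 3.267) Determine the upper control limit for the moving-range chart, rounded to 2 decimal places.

0.59

Moving ranges: 0.146, 0.043, 0.025, 0.392, 0.047, 0.205, 0.130, 0.146, 0.002, 0.002, 0.405, 0.651, 0.286, 0.173, 0.080, 0.152; M̄R̄ = 2.8850 / 16 = 0.1803
UCL_MR = D₄·M̄R̄ = 3.267 × 0.1803 = 0.5891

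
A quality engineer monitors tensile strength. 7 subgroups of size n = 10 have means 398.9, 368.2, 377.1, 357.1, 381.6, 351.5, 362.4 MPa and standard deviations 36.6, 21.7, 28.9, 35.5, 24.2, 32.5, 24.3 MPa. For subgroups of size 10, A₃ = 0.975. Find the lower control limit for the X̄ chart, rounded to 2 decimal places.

X̄̄ = (398.9 + 368.2 + 377.1 + 357.1 + 381.6 + 351.5 + 362.4) / 7 = 370.9714
s̄ = (36.6 + 21.7 + 28.9 + 35.5 + 24.2 + 32.5 + 24.3) / 7 = 29.1000
LCL = X̄̄ − A₃·s̄ = 370.9714 − 0.975 × 29.1000 = 342.5989

342.60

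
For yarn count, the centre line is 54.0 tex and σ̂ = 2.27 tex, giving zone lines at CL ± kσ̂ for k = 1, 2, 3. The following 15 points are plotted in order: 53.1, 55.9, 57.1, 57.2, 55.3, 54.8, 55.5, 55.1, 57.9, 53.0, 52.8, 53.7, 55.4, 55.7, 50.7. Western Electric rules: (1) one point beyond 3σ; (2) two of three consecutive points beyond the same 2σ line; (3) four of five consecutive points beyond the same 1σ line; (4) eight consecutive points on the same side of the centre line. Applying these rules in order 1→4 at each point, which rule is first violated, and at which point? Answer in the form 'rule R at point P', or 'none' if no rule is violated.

Zone of each point (C = within 1σ̂, B = 1σ̂–2σ̂, A = 2σ̂–3σ̂, * = beyond 3σ̂; sign = side of CL): 1:-C, 2:+C, 3:+B, 4:+B, 5:+C, 6:+C, 7:+C, 8:+C, 9:+B, 10:-C, 11:-C, 12:-C, 13:+C, 14:+C, 15:-B
Rule 4 (eight consecutive points on the same side of the centre line) is satisfied at point 9.

rule 4 at point 9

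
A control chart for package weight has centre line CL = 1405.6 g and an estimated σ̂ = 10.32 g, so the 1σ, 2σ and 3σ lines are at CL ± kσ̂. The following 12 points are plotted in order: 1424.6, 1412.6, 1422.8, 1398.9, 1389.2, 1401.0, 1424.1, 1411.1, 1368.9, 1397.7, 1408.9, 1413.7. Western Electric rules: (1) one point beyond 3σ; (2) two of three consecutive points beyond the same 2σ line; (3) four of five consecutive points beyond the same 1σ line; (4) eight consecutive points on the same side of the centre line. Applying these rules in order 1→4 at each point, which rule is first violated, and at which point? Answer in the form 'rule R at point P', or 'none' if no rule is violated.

Zone of each point (C = within 1σ̂, B = 1σ̂–2σ̂, A = 2σ̂–3σ̂, * = beyond 3σ̂; sign = side of CL): 1:+B, 2:+C, 3:+B, 4:-C, 5:-B, 6:-C, 7:+B, 8:+C, 9:-*, 10:-C, 11:+C, 12:+C
Rule 1 (one point beyond the 3σ limits) is satisfied at point 9.

rule 1 at point 9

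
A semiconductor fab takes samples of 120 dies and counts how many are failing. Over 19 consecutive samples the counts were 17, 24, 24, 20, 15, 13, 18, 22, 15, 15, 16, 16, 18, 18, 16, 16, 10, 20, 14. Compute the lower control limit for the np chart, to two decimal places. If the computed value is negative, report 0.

p̄ = Σdᵢ / (k·n) = 327 / (19 × 120) = 0.14342
LCL = np̄ − 3·√(np̄(1−p̄)) = 17.2105 − 3 × 3.8396 = 5.6919

5.69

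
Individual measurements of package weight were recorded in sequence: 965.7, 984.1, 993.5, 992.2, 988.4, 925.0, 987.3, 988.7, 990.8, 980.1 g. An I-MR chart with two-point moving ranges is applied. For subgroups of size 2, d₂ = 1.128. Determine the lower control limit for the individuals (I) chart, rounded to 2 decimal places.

X̄ = (965.7 + 984.1 + 993.5 + 992.2 + 988.4 + 925.0 + 987.3 + 988.7 + 990.8 + 980.1) / 10 = 979.5800
Moving ranges: 18.4, 9.4, 1.3, 3.8, 63.4, 62.3, 1.4, 2.1, 10.7; M̄R̄ = 172.8000 / 9 = 19.2000
LCL = X̄ − 3·M̄R̄/d₂ = 979.5800 − 3 × 19.2000 / 1.128 = 928.5162

928.52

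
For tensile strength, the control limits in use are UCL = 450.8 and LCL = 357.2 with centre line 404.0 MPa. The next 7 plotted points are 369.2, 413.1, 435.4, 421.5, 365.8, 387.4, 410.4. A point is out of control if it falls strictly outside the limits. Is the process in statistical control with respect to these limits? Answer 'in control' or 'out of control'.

in control

All 7 points lie within [357.2, 450.8].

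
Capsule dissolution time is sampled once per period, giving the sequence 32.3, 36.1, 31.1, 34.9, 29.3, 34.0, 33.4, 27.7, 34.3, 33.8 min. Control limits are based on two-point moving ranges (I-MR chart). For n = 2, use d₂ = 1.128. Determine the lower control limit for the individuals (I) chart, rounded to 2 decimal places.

21.96

X̄ = (32.3 + 36.1 + 31.1 + 34.9 + 29.3 + 34.0 + 33.4 + 27.7 + 34.3 + 33.8) / 10 = 32.6900
Moving ranges: 3.8, 5.0, 3.8, 5.6, 4.7, 0.6, 5.7, 6.6, 0.5; M̄R̄ = 36.3000 / 9 = 4.0333
LCL = X̄ − 3·M̄R̄/d₂ = 32.6900 − 3 × 4.0333 / 1.128 = 21.9630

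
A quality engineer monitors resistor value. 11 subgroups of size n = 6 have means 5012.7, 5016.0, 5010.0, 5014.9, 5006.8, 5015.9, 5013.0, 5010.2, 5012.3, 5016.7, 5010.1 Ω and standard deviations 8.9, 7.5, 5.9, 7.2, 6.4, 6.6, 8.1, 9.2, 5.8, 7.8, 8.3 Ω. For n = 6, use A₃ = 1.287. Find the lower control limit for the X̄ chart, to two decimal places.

5003.04

X̄̄ = (5012.7 + 5016.0 + 5010.0 + 5014.9 + 5006.8 + 5015.9 + 5013.0 + 5010.2 + 5012.3 + 5016.7 + 5010.1) / 11 = 5012.6000
s̄ = (8.9 + 7.5 + 5.9 + 7.2 + 6.4 + 6.6 + 8.1 + 9.2 + 5.8 + 7.8 + 8.3) / 11 = 7.4273
LCL = X̄̄ − A₃·s̄ = 5012.6000 − 1.287 × 7.4273 = 5003.0411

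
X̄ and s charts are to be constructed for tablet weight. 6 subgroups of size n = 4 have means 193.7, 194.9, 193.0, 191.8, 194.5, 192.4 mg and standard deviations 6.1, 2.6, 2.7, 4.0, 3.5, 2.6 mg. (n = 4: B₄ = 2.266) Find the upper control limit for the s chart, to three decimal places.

8.120

s̄ = (6.1 + 2.6 + 2.7 + 4.0 + 3.5 + 2.6) / 6 = 3.5833
UCL_s = B₄·s̄ = 2.266 × 3.5833 = 8.1198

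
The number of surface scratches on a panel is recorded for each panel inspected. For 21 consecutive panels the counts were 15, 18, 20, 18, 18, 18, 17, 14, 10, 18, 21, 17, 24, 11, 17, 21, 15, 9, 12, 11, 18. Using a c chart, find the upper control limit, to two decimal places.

c̄ = (15 + 18 + 20 + 18 + 18 + 18 + 17 + 14 + 10 + 18 + 21 + 17 + 24 + 11 + 17 + 21 + 15 + 9 + 12 + 11 + 18) / 21 = 342 / 21 = 16.2857
UCL = c̄ + 3√c̄ = 16.2857 + 3 × √16.2857 = 16.2857 + 3 × 4.0356 = 28.3924

28.39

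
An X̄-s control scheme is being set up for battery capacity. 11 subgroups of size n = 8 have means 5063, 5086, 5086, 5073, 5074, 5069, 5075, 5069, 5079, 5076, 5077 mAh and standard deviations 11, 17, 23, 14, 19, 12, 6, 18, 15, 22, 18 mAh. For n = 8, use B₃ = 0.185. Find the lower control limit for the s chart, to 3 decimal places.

2.943

s̄ = (11 + 17 + 23 + 14 + 19 + 12 + 6 + 18 + 15 + 22 + 18) / 11 = 15.9091
LCL_s = B₃·s̄ = 0.185 × 15.9091 = 2.9432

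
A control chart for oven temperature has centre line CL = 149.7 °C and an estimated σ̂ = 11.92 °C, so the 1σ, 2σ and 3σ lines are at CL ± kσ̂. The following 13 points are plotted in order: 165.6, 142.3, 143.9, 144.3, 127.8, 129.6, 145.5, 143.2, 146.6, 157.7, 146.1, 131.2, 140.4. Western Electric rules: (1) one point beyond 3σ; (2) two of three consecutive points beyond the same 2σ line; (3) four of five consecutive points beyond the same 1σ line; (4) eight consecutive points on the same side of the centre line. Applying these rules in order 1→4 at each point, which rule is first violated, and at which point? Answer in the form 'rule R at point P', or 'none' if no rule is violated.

rule 4 at point 9

Zone of each point (C = within 1σ̂, B = 1σ̂–2σ̂, A = 2σ̂–3σ̂, * = beyond 3σ̂; sign = side of CL): 1:+B, 2:-C, 3:-C, 4:-C, 5:-B, 6:-B, 7:-C, 8:-C, 9:-C, 10:+C, 11:-C, 12:-B, 13:-C
Rule 4 (eight consecutive points on the same side of the centre line) is satisfied at point 9.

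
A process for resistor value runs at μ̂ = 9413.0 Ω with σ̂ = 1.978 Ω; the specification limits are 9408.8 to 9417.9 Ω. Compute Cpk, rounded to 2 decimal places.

0.71

Cpu = (USL − μ̂) / (3σ̂) = (9417.9 − 9413.0) / (3 × 1.978) = 0.8257; Cpl = (μ̂ − LSL) / (3σ̂) = (9413.0 − 9408.8) / (3 × 1.978) = 0.7078; Cpk = min(Cpu, Cpl) = 0.7078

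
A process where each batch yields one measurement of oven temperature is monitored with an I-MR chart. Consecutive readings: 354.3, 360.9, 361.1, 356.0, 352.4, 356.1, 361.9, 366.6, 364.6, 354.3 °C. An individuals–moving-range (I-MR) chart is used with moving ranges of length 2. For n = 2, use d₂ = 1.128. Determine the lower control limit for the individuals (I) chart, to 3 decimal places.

X̄ = (354.3 + 360.9 + 361.1 + 356.0 + 352.4 + 356.1 + 361.9 + 366.6 + 364.6 + 354.3) / 10 = 358.8200
Moving ranges: 6.6, 0.2, 5.1, 3.6, 3.7, 5.8, 4.7, 2.0, 10.3; M̄R̄ = 42.0000 / 9 = 4.6667
LCL = X̄ − 3·M̄R̄/d₂ = 358.8200 − 3 × 4.6667 / 1.128 = 346.4087

346.409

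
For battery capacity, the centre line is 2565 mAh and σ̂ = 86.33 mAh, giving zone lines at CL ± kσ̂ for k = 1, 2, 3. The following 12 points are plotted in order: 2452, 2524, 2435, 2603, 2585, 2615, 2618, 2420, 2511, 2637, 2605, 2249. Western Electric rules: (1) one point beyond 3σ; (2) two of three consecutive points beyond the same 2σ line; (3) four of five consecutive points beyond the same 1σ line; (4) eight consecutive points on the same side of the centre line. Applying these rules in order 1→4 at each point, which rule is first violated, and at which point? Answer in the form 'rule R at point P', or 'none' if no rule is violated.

Zone of each point (C = within 1σ̂, B = 1σ̂–2σ̂, A = 2σ̂–3σ̂, * = beyond 3σ̂; sign = side of CL): 1:-B, 2:-C, 3:-B, 4:+C, 5:+C, 6:+C, 7:+C, 8:-B, 9:-C, 10:+C, 11:+C, 12:-*
Rule 1 (one point beyond the 3σ limits) is satisfied at point 12.

rule 1 at point 12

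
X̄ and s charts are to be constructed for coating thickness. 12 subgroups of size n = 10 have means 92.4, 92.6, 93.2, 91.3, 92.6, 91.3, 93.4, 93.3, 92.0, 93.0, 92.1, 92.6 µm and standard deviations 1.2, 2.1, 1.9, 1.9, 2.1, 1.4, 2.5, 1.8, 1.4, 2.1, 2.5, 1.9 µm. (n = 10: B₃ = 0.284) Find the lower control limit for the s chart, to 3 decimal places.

0.540

s̄ = (1.2 + 2.1 + 1.9 + 1.9 + 2.1 + 1.4 + 2.5 + 1.8 + 1.4 + 2.1 + 2.5 + 1.9) / 12 = 1.9000
LCL_s = B₃·s̄ = 0.284 × 1.9000 = 0.5396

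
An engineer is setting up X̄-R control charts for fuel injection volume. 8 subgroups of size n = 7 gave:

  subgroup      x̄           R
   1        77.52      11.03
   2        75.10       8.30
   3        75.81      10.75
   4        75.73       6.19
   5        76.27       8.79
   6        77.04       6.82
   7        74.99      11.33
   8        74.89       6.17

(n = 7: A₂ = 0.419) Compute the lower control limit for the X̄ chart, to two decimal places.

X̄̄ = (77.52 + 75.10 + 75.81 + 75.73 + 76.27 + 77.04 + 74.99 + 74.89) / 8 = 607.3500 / 8 = 75.9188
R̄ = (11.03 + 8.30 + 10.75 + 6.19 + 8.79 + 6.82 + 11.33 + 6.17) / 8 = 69.3800 / 8 = 8.6725
LCL = X̄̄ − A₂·R̄ = 75.9188 − 0.419 × 8.6725 = 72.2850

72.28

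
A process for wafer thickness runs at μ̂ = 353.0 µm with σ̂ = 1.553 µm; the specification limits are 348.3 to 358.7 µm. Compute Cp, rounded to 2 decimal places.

1.12

Cp = (USL − LSL) / (6σ̂) = (358.7 − 348.3) / (6 × 1.553) = 10.4000 / 9.3180 = 1.1161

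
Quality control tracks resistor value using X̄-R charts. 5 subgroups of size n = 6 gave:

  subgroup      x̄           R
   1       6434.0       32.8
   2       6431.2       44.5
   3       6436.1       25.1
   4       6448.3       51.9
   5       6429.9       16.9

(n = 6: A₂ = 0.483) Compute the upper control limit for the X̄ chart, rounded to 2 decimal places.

6452.44

X̄̄ = (6434.0 + 6431.2 + 6436.1 + 6448.3 + 6429.9) / 5 = 32179.5000 / 5 = 6435.9000
R̄ = (32.8 + 44.5 + 25.1 + 51.9 + 16.9) / 5 = 171.2000 / 5 = 34.2400
UCL = X̄̄ + A₂·R̄ = 6435.9000 + 0.483 × 34.2400 = 6452.4379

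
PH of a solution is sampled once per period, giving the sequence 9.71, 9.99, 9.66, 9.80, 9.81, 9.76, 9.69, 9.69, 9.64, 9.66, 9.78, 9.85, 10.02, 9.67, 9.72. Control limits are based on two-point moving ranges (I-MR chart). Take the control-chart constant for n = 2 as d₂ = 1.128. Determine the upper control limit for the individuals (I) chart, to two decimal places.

10.09

X̄ = (9.71 + 9.99 + 9.66 + 9.80 + 9.81 + 9.76 + 9.69 + 9.69 + 9.64 + 9.66 + 9.78 + 9.85 + 10.02 + 9.67 + 9.72) / 15 = 9.7633
Moving ranges: 0.28, 0.33, 0.14, 0.01, 0.05, 0.07, 0.00, 0.05, 0.02, 0.12, 0.07, 0.17, 0.35, 0.05; M̄R̄ = 1.7100 / 14 = 0.1221
UCL = X̄ + 3·M̄R̄/d₂ = 9.7633 + 3 × 0.1221 / 1.128 = 10.0882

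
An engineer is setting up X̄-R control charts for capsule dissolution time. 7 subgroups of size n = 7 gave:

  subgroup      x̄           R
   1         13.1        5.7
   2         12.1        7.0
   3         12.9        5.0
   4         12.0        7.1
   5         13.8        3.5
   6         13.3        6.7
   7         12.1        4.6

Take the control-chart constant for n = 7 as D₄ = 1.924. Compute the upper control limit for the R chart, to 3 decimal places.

R̄ = (5.7 + 7.0 + 5.0 + 7.1 + 3.5 + 6.7 + 4.6) / 7 = 39.6000 / 7 = 5.6571
UCL_R = D₄·R̄ = 1.924 × 5.6571 = 10.8843

10.884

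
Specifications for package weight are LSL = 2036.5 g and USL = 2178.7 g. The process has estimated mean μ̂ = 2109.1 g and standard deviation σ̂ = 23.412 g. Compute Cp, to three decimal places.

1.012

Cp = (USL − LSL) / (6σ̂) = (2178.7 − 2036.5) / (6 × 23.412) = 142.2000 / 140.4720 = 1.0123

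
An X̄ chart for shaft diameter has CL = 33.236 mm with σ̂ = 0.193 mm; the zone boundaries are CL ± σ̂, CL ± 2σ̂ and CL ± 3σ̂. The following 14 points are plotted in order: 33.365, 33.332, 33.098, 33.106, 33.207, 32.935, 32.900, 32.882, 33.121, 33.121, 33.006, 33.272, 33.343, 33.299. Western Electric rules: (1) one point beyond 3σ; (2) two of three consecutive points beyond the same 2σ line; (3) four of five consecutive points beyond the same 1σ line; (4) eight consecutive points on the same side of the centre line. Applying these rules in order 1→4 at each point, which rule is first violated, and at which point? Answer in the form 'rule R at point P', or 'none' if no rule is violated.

Zone of each point (C = within 1σ̂, B = 1σ̂–2σ̂, A = 2σ̂–3σ̂, * = beyond 3σ̂; sign = side of CL): 1:+C, 2:+C, 3:-C, 4:-C, 5:-C, 6:-B, 7:-B, 8:-B, 9:-C, 10:-C, 11:-B, 12:+C, 13:+C, 14:+C
Rule 4 (eight consecutive points on the same side of the centre line) is satisfied at point 10.

rule 4 at point 10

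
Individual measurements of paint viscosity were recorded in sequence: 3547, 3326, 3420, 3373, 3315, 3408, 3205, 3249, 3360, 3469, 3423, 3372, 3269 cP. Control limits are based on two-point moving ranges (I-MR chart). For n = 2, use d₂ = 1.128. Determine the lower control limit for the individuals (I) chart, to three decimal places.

X̄ = (3547 + 3326 + 3420 + 3373 + 3315 + 3408 + 3205 + 3249 + 3360 + 3469 + 3423 + 3372 + 3269) / 13 = 3364.3077
Moving ranges: 221, 94, 47, 58, 93, 203, 44, 111, 109, 46, 51, 103; M̄R̄ = 1180.0000 / 12 = 98.3333
LCL = X̄ − 3·M̄R̄/d₂ = 3364.3077 − 3 × 98.3333 / 1.128 = 3102.7829

3102.783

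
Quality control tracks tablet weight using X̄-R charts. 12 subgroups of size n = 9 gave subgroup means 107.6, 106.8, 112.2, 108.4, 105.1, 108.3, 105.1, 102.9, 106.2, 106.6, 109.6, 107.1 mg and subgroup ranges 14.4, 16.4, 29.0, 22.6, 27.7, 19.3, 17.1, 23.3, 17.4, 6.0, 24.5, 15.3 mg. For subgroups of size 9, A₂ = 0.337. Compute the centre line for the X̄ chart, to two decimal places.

107.16

X̄̄ = (107.6 + 106.8 + 112.2 + 108.4 + 105.1 + 108.3 + 105.1 + 102.9 + 106.2 + 106.6 + 109.6 + 107.1) / 12 = 1285.9000 / 12 = 107.1583
CL = X̄̄ = 107.1583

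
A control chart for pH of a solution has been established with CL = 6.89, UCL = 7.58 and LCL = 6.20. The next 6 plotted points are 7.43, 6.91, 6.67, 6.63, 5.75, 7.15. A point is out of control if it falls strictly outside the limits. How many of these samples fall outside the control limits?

Compare each point to [6.20, 7.58]: sample 5 = 5.75 < LCL.

1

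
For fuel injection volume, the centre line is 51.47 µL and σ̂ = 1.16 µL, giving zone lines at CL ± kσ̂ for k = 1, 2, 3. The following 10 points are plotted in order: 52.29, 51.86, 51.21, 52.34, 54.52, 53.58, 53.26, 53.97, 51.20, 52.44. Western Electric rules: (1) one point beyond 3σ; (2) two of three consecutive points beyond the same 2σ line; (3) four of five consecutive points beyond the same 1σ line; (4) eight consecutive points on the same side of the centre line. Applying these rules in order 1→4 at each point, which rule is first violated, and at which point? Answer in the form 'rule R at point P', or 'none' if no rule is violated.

rule 3 at point 8

Zone of each point (C = within 1σ̂, B = 1σ̂–2σ̂, A = 2σ̂–3σ̂, * = beyond 3σ̂; sign = side of CL): 1:+C, 2:+C, 3:-C, 4:+C, 5:+A, 6:+B, 7:+B, 8:+A, 9:-C, 10:+C
Rule 3 (four of five consecutive points beyond the same 1σ limit) is satisfied at point 8.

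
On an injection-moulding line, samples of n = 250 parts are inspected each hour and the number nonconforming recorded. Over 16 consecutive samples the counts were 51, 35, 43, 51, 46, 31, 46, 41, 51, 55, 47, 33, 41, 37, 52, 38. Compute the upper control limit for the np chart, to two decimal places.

61.63

p̄ = Σdᵢ / (k·n) = 698 / (16 × 250) = 0.17450
UCL = np̄ + 3·√(np̄(1−p̄)) = 43.6250 + 3 × √(43.6250×0.82550) = 43.6250 + 3 × 6.0010 = 61.6281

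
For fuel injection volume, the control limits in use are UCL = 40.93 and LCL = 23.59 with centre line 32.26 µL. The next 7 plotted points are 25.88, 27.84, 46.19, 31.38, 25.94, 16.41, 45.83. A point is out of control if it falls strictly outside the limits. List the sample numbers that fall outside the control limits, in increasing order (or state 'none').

3, 6, 7

Compare each point to [23.59, 40.93]: sample 3 = 46.19 > UCL; sample 6 = 16.41 < LCL; sample 7 = 45.83 > UCL.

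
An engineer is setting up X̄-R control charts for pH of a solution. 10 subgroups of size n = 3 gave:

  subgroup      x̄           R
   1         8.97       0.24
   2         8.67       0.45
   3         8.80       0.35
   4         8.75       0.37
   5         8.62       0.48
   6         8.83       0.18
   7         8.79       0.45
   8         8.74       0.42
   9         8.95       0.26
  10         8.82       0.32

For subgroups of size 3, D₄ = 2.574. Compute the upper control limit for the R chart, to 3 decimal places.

R̄ = (0.24 + 0.45 + 0.35 + 0.37 + 0.48 + 0.18 + 0.45 + 0.42 + 0.26 + 0.32) / 10 = 3.5200 / 10 = 0.3520
UCL_R = D₄·R̄ = 2.574 × 0.3520 = 0.9060

0.906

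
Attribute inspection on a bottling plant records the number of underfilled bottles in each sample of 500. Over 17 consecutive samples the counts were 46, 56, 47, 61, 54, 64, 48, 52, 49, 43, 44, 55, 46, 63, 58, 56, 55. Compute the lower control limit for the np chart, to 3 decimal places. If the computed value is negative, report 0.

32.155

p̄ = Σdᵢ / (k·n) = 897 / (17 × 500) = 0.10553
LCL = np̄ − 3·√(np̄(1−p̄)) = 52.7647 − 3 × 6.8700 = 32.1548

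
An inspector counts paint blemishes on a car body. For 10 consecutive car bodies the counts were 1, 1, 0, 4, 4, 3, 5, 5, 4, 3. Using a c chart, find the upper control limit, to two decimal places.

8.20

c̄ = (1 + 1 + 0 + 4 + 4 + 3 + 5 + 5 + 4 + 3) / 10 = 30 / 10 = 3.0000
UCL = c̄ + 3√c̄ = 3.0000 + 3 × √3.0000 = 3.0000 + 3 × 1.7321 = 8.1962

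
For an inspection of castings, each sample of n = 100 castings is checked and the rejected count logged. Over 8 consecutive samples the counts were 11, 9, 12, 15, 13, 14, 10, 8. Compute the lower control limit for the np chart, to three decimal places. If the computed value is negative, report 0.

p̄ = Σdᵢ / (k·n) = 92 / (8 × 100) = 0.11500
LCL = np̄ − 3·√(np̄(1−p̄)) = 11.5000 − 3 × 3.1902 = 1.9293

1.929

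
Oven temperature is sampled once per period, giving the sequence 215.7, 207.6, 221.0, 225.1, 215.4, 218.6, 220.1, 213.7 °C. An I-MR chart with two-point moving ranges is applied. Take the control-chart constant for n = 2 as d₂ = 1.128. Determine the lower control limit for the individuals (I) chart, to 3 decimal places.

X̄ = (215.7 + 207.6 + 221.0 + 225.1 + 215.4 + 218.6 + 220.1 + 213.7) / 8 = 217.1500
Moving ranges: 8.1, 13.4, 4.1, 9.7, 3.2, 1.5, 6.4; M̄R̄ = 46.4000 / 7 = 6.6286
LCL = X̄ − 3·M̄R̄/d₂ = 217.1500 − 3 × 6.6286 / 1.128 = 199.5208

199.521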